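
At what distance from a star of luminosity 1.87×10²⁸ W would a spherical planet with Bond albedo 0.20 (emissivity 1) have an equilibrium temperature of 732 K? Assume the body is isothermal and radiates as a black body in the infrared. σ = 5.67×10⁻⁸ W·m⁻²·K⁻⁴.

d ≈ 1.35×10¹¹ m

For an isothermal black-emitting sphere, (1−a)S·πr² = σ·4πr²·T⁴ ⇒ S = 4σT⁴/(1−a).
S = 4·5.67×10⁻⁸·(732)⁴/0.800 = 81390 W/m².
Flux falls as S = L/(4πd²), so d = √(L/(4πS)) = √(1.87×10²⁸/(4π·81390)).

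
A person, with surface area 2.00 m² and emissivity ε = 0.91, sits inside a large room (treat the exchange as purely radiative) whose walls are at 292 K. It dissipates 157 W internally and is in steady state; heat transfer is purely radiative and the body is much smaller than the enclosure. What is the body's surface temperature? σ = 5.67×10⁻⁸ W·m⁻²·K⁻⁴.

T ≈ 306 K

For a small grey body in a large enclosure, net radiated power = εσA(T⁴ − T_w⁴).
Steady state: P = εσA(T⁴ − T_w⁴) with A = 2.00 m².
T⁴ = P/(εσA) + T_w⁴ = 157/(0.91·5.67×10⁻⁸·2.000) + (292)⁴
    = 1.521×10⁹ + 7.270×10⁹ = 8.791×10⁹ K⁴.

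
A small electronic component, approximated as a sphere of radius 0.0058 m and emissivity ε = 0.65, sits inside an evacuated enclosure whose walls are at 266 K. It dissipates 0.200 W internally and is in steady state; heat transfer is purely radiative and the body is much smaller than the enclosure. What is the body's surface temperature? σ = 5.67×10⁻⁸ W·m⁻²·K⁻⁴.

For a small grey body in a large enclosure, net radiated power = εσA(T⁴ − T_w⁴).
Steady state: P = εσA(T⁴ − T_w⁴) with A = 4πr² = 4.227×10⁻⁴ m².
T⁴ = P/(εσA) + T_w⁴ = 0.200/(0.65·5.67×10⁻⁸·4.227×10⁻⁴) + (266)⁴
    = 1.284×10¹⁰ + 5.006×10⁹ = 1.784×10¹⁰ K⁴.

T ≈ 365 K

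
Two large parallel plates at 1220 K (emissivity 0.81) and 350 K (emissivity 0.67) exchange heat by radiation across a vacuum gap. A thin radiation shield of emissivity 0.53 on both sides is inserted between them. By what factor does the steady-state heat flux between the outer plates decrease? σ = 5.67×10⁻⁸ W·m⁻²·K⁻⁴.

Without shield: q₀ = σΔ(T⁴)/(1/ε₁+1/ε₂−1) with denominator 1.727.
With shield the two gaps are in series; the resistances add: (1/ε₁+1/ε_s−1)+(1/ε_s+1/ε₂−1) = 2.121+2.379 = 4.501.
Heat-flux ratio q₀/q = 4.501/1.727.

factor ≈ 2.61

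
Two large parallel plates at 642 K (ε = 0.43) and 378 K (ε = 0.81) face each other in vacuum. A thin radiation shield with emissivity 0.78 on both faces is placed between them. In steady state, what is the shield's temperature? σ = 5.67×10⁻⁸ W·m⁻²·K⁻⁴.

T_s ≈ 524 K

In steady state the net flux on the hot side equals that on the cold side.
σ(T₁⁴−T_s⁴)/D₁ = σ(T_s⁴−T₂⁴)/D₂, with D₁ = 1/ε₁+1/ε_s−1 = 2.608, D₂ = 1/ε_s+1/ε₂−1 = 1.517.
Solve for T_s⁴: T_s⁴ = (D₂·T₁⁴ + D₁·T₂⁴)/(D₁+D₂) = 7.538×10¹⁰ K⁴.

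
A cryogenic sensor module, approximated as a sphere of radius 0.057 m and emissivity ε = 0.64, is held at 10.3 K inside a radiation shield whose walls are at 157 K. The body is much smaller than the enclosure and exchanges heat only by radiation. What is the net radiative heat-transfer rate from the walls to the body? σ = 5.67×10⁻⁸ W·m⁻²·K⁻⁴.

For a small grey body in a large enclosure: P_net = εσA(T_body⁴ − T_wall⁴).
A = 4πr² = 0.04083 m²; T_body⁴ − T_wall⁴ = 11260 − 6.076×10⁸ = -6.076×10⁸ K⁴.
|P_net| = 0.64·5.67×10⁻⁸·0.04083·6.076×10⁸.

P_net ≈ 0.900 W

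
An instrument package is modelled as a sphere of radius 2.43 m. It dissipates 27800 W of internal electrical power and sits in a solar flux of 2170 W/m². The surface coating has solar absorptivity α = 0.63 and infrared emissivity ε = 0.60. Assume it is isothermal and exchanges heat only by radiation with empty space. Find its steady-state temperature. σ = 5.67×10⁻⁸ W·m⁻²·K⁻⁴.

At steady state, absorbed solar power + internal power = radiated power.
Absorbed: α·S·A_cross = 0.63·2170·18.55 = 25360 W (cross-section πr²).
Total input = 25360 + 27800 = 53160 W.
Radiated: εσ·A_surf·T⁴ with A_surf = 4πr² = 74.20 m².
T⁴ = 53160/(0.60·5.67×10⁻⁸·74.20) = 2.106×10¹⁰ K⁴.

T ≈ 381 K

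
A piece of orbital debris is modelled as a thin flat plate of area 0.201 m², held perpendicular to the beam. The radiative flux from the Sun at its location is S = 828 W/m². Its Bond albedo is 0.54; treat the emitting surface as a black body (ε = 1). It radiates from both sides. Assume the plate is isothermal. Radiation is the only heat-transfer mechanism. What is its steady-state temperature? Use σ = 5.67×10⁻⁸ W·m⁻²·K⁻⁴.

At equilibrium, absorbed power = emitted power.
Absorbing cross-section = A = 0.2010 m²; emitting surface = 2A = 0.4020 m² (ratio 2).
(1−a)S·A_cross = εσ·A_surf·T⁴  ⇒  T⁴ = (1−a)S/(2σ).
T⁴ = 0.460·828/(2·5.67×10⁻⁸) = 3.359×10⁹ K⁴.
T = (3.359×10⁹)^(1/4).

T ≈ 241 K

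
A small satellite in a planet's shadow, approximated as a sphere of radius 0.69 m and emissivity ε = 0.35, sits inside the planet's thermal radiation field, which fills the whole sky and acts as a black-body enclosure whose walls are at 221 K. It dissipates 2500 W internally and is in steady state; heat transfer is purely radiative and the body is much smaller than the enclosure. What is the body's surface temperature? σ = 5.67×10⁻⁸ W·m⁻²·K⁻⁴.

For a small grey body in a large enclosure, net radiated power = εσA(T⁴ − T_w⁴).
Steady state: P = εσA(T⁴ − T_w⁴) with A = 4πr² = 5.983 m².
T⁴ = P/(εσA) + T_w⁴ = 2500/(0.35·5.67×10⁻⁸·5.983) + (221)⁴
    = 2.106×10¹⁰ + 2.385×10⁹ = 2.344×10¹⁰ K⁴.

T ≈ 391 K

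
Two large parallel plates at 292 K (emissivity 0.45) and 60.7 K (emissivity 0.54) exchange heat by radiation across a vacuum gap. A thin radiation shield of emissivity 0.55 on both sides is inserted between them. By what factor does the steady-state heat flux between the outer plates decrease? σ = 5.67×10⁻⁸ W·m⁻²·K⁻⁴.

factor ≈ 1.86

Without shield: q₀ = σΔ(T⁴)/(1/ε₁+1/ε₂−1) with denominator 3.074.
With shield the two gaps are in series; the resistances add: (1/ε₁+1/ε_s−1)+(1/ε_s+1/ε₂−1) = 3.040+2.670 = 5.710.
Heat-flux ratio q₀/q = 5.710/3.074.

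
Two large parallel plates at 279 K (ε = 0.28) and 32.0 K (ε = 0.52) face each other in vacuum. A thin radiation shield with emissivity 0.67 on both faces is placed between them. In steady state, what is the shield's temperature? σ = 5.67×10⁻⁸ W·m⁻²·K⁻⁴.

In steady state the net flux on the hot side equals that on the cold side.
σ(T₁⁴−T_s⁴)/D₁ = σ(T_s⁴−T₂⁴)/D₂, with D₁ = 1/ε₁+1/ε_s−1 = 4.064, D₂ = 1/ε_s+1/ε₂−1 = 2.416.
Solve for T_s⁴: T_s⁴ = (D₂·T₁⁴ + D₁·T₂⁴)/(D₁+D₂) = 2.260×10⁹ K⁴.

T_s ≈ 218 K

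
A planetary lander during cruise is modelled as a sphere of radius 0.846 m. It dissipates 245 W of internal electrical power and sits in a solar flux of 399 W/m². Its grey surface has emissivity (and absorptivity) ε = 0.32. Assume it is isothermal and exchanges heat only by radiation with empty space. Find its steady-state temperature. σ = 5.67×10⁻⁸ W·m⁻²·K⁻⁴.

T ≈ 239 K

At steady state, absorbed solar power + internal power = radiated power.
Absorbed: α·S·A_cross = 0.32·399·2.248 = 287.1 W (cross-section πr²).
Total input = 287.1 + 245 = 532.1 W.
Radiated: εσ·A_surf·T⁴ with A_surf = 4πr² = 8.994 m².
T⁴ = 532.1/(0.32·5.67×10⁻⁸·8.994) = 3.261×10⁹ K⁴.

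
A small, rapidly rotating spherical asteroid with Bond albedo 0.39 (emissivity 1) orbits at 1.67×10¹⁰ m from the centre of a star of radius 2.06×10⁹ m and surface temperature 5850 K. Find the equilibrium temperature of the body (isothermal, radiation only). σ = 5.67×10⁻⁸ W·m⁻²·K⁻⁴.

The star's surface emits σT_*⁴; at distance d the flux is S = σT_*⁴(R_*/d)².
S = 5.67×10⁻⁸·(5850)⁴·(2.06×10⁹/1.67×10¹⁰)² = 1.010×10⁶ W/m².
For an isothermal sphere T⁴ = (1−a)S/(4σ) = 2.718×10¹² K⁴.

T ≈ 1280 K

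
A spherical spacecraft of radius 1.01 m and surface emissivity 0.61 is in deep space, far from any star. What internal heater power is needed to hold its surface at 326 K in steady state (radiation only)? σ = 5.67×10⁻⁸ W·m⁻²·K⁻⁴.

P = εσ·4πr²·T⁴.
4πr² = 12.82 m²; T⁴ = 1.129×10¹⁰ K⁴.
P = 0.61·5.67×10⁻⁸·12.82·1.129×10¹⁰.

P ≈ 5010 W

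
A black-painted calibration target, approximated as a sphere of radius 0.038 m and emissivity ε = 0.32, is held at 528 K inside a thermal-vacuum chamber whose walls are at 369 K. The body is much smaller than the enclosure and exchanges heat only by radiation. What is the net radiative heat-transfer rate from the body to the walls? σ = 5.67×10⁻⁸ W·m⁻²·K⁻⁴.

P_net ≈ 19.5 W

For a small grey body in a large enclosure: P_net = εσA(T_body⁴ − T_wall⁴).
A = 4πr² = 0.01815 m²; T_body⁴ − T_wall⁴ = 7.772×10¹⁰ − 1.854×10¹⁰ = 5.918×10¹⁰ K⁴.
|P_net| = 0.32·5.67×10⁻⁸·0.01815·5.918×10¹⁰.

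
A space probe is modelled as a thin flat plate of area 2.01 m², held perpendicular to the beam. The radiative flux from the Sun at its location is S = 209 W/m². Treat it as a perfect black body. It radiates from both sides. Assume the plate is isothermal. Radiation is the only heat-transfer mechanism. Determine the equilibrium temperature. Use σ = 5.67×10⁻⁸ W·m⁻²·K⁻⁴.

T ≈ 207 K

At equilibrium, absorbed power = emitted power.
Absorbing cross-section = A = 2.010 m²; emitting surface = 2A = 4.020 m² (ratio 2).
S·A_cross = εσ·A_surf·T⁴  ⇒  T⁴ = S/(2σ).
T⁴ = 1.00·209/(2·5.67×10⁻⁸) = 1.843×10⁹ K⁴.
T = (1.843×10⁹)^(1/4).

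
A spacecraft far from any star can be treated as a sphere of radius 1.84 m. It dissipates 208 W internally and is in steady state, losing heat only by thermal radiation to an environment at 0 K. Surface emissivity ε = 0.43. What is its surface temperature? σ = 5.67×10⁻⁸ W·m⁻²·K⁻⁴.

T ≈ 119 K

Steady state: internal power = radiated power, P = εσA T⁴.
Radiating area A = 4πr² = 42.54 m².
T⁴ = P/(εσA) = 208/(0.43·5.67×10⁻⁸·42.54) = 2.005×10⁸ K⁴.
T = (2.005×10⁸)^(1/4).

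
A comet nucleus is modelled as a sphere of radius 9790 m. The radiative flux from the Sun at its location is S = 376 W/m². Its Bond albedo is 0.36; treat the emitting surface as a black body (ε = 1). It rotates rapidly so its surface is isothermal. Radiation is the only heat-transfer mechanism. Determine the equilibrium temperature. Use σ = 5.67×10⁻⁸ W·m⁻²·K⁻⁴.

T ≈ 180 K

At equilibrium, absorbed power = emitted power.
Absorbing cross-section = πr² = 3.011×10⁸ m²; emitting surface = 4πr² = 1.204×10⁹ m² (ratio 4).
(1−a)S·A_cross = εσ·A_surf·T⁴  ⇒  T⁴ = (1−a)S/(4σ).
T⁴ = 0.640·376/(4·5.67×10⁻⁸) = 1.061×10⁹ K⁴.
T = (1.061×10⁹)^(1/4).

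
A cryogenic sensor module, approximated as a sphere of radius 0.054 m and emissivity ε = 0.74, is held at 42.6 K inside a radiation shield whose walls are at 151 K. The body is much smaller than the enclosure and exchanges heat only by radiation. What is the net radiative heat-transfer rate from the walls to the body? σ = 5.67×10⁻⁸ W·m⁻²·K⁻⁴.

P_net ≈ 0.794 W

For a small grey body in a large enclosure: P_net = εσA(T_body⁴ − T_wall⁴).
A = 4πr² = 0.03664 m²; T_body⁴ − T_wall⁴ = 3.293×10⁶ − 5.199×10⁸ = -5.166×10⁸ K⁴.
|P_net| = 0.74·5.67×10⁻⁸·0.03664·5.166×10⁸.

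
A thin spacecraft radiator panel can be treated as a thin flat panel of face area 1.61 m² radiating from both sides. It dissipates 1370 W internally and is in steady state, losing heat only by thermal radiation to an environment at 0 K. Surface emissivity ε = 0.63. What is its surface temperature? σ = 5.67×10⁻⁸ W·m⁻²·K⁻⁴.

Steady state: internal power = radiated power, P = εσA T⁴.
Radiating area A = 2·1.61 = 3.220 m².
T⁴ = P/(εσA) = 1370/(0.63·5.67×10⁻⁸·3.220) = 1.191×10¹⁰ K⁴.
T = (1.191×10¹⁰)^(1/4).

T ≈ 330 K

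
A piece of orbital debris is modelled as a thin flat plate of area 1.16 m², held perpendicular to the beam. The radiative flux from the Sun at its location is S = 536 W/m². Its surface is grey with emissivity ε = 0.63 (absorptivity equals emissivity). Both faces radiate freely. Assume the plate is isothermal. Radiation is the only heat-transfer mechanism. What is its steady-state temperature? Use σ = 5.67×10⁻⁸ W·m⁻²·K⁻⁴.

T ≈ 262 K

At equilibrium, absorbed power = emitted power.
Absorbing cross-section = A = 1.160 m²; emitting surface = 2A = 2.320 m² (ratio 2).
εS·A_cross = εσ·A_surf·T⁴  ⇒  T⁴ = S/(2σ)   (ε cancels).
T⁴ = 536/(2·5.67×10⁻⁸) = 4.727×10⁹ K⁴.
T = (4.727×10⁹)^(1/4).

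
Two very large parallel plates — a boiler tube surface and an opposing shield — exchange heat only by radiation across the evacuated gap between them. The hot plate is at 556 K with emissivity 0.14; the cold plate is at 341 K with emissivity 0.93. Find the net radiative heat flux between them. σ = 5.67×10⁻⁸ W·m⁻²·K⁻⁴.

q ≈ 644 W/m²

For two infinite grey parallel plates, q = σ(T₁⁴ − T₂⁴)/(1/ε₁ + 1/ε₂ − 1).
T₁⁴ − T₂⁴ = 9.557×10¹⁰ − 1.352×10¹⁰ = 8.204×10¹⁰ K⁴.
1/ε₁ + 1/ε₂ − 1 = 7.143 + 1.075 − 1 = 7.218.
q = 5.67×10⁻⁸ × 8.204×10¹⁰ / 7.218.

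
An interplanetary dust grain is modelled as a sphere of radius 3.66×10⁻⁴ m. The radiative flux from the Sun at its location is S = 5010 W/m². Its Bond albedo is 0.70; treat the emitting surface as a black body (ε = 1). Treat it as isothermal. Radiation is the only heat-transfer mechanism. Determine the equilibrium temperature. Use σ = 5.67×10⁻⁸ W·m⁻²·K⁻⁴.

T ≈ 285 K

At equilibrium, absorbed power = emitted power.
Absorbing cross-section = πr² = 4.208×10⁻⁷ m²; emitting surface = 4πr² = 1.683×10⁻⁶ m² (ratio 4).
(1−a)S·A_cross = εσ·A_surf·T⁴  ⇒  T⁴ = (1−a)S/(4σ).
T⁴ = 0.300·5010/(4·5.67×10⁻⁸) = 6.627×10⁹ K⁴.
T = (6.627×10⁹)^(1/4).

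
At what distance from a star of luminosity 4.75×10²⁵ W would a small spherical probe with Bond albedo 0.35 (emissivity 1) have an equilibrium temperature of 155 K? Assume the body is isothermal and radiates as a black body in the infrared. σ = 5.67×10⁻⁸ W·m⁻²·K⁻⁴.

For an isothermal black-emitting sphere, (1−a)S·πr² = σ·4πr²·T⁴ ⇒ S = 4σT⁴/(1−a).
S = 4·5.67×10⁻⁸·(155)⁴/0.650 = 201.4 W/m².
Flux falls as S = L/(4πd²), so d = √(L/(4πS)) = √(4.75×10²⁵/(4π·201.4)).

d ≈ 1.37×10¹¹ m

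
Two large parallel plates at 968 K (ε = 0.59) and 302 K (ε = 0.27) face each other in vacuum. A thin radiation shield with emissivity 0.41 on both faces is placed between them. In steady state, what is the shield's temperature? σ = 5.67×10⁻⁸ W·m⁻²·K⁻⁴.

T_s ≈ 861 K

In steady state the net flux on the hot side equals that on the cold side.
σ(T₁⁴−T_s⁴)/D₁ = σ(T_s⁴−T₂⁴)/D₂, with D₁ = 1/ε₁+1/ε_s−1 = 3.134, D₂ = 1/ε_s+1/ε₂−1 = 5.143.
Solve for T_s⁴: T_s⁴ = (D₂·T₁⁴ + D₁·T₂⁴)/(D₁+D₂) = 5.487×10¹¹ K⁴.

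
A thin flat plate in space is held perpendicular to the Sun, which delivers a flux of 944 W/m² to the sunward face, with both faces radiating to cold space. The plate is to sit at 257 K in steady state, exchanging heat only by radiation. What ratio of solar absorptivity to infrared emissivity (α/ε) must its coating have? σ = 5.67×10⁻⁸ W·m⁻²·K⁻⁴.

α/ε ≈ 0.524

Balance: αS·A = εσ·2A·T⁴ ⇒ α/ε = 2σT⁴/S.
α/ε = 2·5.67×10⁻⁸·(257)⁴/944 = 2·5.67×10⁻⁸·4.362×10⁹/944.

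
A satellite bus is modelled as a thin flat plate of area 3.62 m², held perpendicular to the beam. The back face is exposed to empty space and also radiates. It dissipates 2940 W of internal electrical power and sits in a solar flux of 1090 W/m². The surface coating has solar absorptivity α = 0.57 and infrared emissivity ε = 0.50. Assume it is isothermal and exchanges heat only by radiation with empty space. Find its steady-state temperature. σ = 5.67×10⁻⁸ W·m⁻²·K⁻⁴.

T ≈ 399 K

At steady state, absorbed solar power + internal power = radiated power.
Absorbed: α·S·A_cross = 0.57·1090·3.620 = 2249 W (cross-section A).
Total input = 2249 + 2940 = 5189 W.
Radiated: εσ·A_surf·T⁴ with A_surf = 2A = 7.240 m².
T⁴ = 5189/(0.50·5.67×10⁻⁸·7.240) = 2.528×10¹⁰ K⁴.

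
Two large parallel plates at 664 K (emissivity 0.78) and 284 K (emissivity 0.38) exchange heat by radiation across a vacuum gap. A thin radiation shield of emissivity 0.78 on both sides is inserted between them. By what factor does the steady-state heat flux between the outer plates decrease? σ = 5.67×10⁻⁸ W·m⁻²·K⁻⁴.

factor ≈ 1.54

Without shield: q₀ = σΔ(T⁴)/(1/ε₁+1/ε₂−1) with denominator 2.914.
With shield the two gaps are in series; the resistances add: (1/ε₁+1/ε_s−1)+(1/ε_s+1/ε₂−1) = 1.564+2.914 = 4.478.
Heat-flux ratio q₀/q = 4.478/2.914.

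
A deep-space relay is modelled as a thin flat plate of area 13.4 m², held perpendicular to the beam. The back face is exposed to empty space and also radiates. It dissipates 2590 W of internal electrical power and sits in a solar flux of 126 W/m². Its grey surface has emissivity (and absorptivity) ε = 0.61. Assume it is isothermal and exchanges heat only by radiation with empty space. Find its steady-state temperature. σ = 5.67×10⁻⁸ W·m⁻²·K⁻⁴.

At steady state, absorbed solar power + internal power = radiated power.
Absorbed: α·S·A_cross = 0.61·126·13.40 = 1030 W (cross-section A).
Total input = 1030 + 2590 = 3620 W.
Radiated: εσ·A_surf·T⁴ with A_surf = 2A = 26.80 m².
T⁴ = 3620/(0.61·5.67×10⁻⁸·26.80) = 3.905×10⁹ K⁴.

T ≈ 250 K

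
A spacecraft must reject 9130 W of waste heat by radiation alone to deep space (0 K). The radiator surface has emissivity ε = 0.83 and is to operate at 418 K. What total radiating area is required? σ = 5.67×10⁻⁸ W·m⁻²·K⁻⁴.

P = εσA T⁴ ⇒ A = P/(εσT⁴).
T⁴ = 3.053×10¹⁰ K⁴.
A = 9130/(0.83 × 5.67×10⁻⁸ × 3.053×10¹⁰).

A ≈ 6.35 m²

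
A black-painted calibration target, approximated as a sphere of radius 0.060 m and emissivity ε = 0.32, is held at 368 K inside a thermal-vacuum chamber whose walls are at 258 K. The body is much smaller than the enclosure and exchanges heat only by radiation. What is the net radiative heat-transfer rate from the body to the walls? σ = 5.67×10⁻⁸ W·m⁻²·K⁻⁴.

For a small grey body in a large enclosure: P_net = εσA(T_body⁴ − T_wall⁴).
A = 4πr² = 0.04524 m²; T_body⁴ − T_wall⁴ = 1.834×10¹⁰ − 4.431×10⁹ = 1.391×10¹⁰ K⁴.
|P_net| = 0.32·5.67×10⁻⁸·0.04524·1.391×10¹⁰.

P_net ≈ 11.4 W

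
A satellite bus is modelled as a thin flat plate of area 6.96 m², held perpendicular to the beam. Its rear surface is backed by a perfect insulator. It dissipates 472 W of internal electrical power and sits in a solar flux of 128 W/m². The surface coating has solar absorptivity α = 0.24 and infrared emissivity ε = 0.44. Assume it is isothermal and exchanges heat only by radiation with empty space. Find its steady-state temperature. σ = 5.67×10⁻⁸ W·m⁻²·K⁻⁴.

At steady state, absorbed solar power + internal power = radiated power.
Absorbed: α·S·A_cross = 0.24·128·6.960 = 213.8 W (cross-section A).
Total input = 213.8 + 472 = 685.8 W.
Radiated: εσ·A_surf·T⁴ with A_surf = A = 6.960 m².
T⁴ = 685.8/(0.44·5.67×10⁻⁸·6.960) = 3.950×10⁹ K⁴.

T ≈ 251 K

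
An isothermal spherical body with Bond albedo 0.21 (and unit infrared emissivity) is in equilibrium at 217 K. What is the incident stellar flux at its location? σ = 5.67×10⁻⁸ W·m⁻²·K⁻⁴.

S ≈ 637 W/m²

(1−a)S·πr² = σ·4πr²·T⁴ ⇒ S = 4σT⁴/(1−a).
S = 4·5.67×10⁻⁸·2.217×10⁹/0.790.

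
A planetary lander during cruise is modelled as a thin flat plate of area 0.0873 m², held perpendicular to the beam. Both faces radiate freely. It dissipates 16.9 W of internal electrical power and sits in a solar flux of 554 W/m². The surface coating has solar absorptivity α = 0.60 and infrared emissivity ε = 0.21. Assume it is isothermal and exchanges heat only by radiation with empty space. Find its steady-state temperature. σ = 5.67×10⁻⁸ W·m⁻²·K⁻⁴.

At steady state, absorbed solar power + internal power = radiated power.
Absorbed: α·S·A_cross = 0.60·554·0.08730 = 29.02 W (cross-section A).
Total input = 29.02 + 16.9 = 45.92 W.
Radiated: εσ·A_surf·T⁴ with A_surf = 2A = 0.1746 m².
T⁴ = 45.92/(0.21·5.67×10⁻⁸·0.1746) = 2.209×10¹⁰ K⁴.

T ≈ 386 K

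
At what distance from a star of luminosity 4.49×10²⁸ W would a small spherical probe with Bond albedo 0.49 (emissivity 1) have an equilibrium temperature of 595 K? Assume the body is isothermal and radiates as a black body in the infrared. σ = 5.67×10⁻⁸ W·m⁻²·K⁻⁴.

d ≈ 2.53×10¹¹ m

For an isothermal black-emitting sphere, (1−a)S·πr² = σ·4πr²·T⁴ ⇒ S = 4σT⁴/(1−a).
S = 4·5.67×10⁻⁸·(595)⁴/0.510 = 55740 W/m².
Flux falls as S = L/(4πd²), so d = √(L/(4πS)) = √(4.49×10²⁸/(4π·55740)).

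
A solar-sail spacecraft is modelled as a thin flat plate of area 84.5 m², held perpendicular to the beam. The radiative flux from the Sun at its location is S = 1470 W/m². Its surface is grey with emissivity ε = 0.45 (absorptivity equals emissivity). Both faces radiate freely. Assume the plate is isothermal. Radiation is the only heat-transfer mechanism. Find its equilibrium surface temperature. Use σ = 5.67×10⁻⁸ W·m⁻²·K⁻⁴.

At equilibrium, absorbed power = emitted power.
Absorbing cross-section = A = 84.50 m²; emitting surface = 2A = 169.0 m² (ratio 2).
εS·A_cross = εσ·A_surf·T⁴  ⇒  T⁴ = S/(2σ)   (ε cancels).
T⁴ = 1470/(2·5.67×10⁻⁸) = 1.296×10¹⁰ K⁴.
T = (1.296×10¹⁰)^(1/4).

T ≈ 337 K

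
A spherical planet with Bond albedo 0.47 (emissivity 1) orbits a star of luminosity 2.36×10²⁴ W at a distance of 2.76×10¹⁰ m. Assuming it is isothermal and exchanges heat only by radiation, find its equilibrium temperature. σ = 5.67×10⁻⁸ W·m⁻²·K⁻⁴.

First find the stellar flux at distance d: S = L/(4πd²) = 2.36×10²⁴/(4π·(2.76×10¹⁰)²) = 246.5 W/m².
For an isothermal sphere, absorbed (1−a)S·πr² = emitted σ·4πr²·T⁴, so T⁴ = (1−a)S/(4σ).
T⁴ = 0.530·246.5/(4·5.67×10⁻⁸) = 5.761×10⁸ K⁴.

T ≈ 155 K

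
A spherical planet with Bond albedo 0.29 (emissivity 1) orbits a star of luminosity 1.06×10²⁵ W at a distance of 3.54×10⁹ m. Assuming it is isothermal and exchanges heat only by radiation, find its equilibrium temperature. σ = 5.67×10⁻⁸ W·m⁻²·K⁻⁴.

First find the stellar flux at distance d: S = L/(4πd²) = 1.06×10²⁵/(4π·(3.54×10⁹)²) = 67310 W/m².
For an isothermal sphere, absorbed (1−a)S·πr² = emitted σ·4πr²·T⁴, so T⁴ = (1−a)S/(4σ).
T⁴ = 0.710·67310/(4·5.67×10⁻⁸) = 2.107×10¹¹ K⁴.

T ≈ 678 K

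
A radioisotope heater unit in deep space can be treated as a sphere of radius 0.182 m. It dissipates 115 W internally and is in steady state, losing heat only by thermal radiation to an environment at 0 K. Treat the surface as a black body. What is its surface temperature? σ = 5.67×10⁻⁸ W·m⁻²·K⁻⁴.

Steady state: internal power = radiated power, P = εσA T⁴.
Radiating area A = 4πr² = 0.4162 m².
T⁴ = P/(εσA) = 115/(1.0·5.67×10⁻⁸·0.4162) = 4.873×10⁹ K⁴.
T = (4.873×10⁹)^(1/4).

T ≈ 264 K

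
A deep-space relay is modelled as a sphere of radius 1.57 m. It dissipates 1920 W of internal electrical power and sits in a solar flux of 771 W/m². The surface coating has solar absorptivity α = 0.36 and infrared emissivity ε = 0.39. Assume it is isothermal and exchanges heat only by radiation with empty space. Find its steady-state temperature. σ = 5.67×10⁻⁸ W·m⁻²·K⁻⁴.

At steady state, absorbed solar power + internal power = radiated power.
Absorbed: α·S·A_cross = 0.36·771·7.744 = 2149 W (cross-section πr²).
Total input = 2149 + 1920 = 4069 W.
Radiated: εσ·A_surf·T⁴ with A_surf = 4πr² = 30.97 m².
T⁴ = 4069/(0.39·5.67×10⁻⁸·30.97) = 5.941×10⁹ K⁴.

T ≈ 278 K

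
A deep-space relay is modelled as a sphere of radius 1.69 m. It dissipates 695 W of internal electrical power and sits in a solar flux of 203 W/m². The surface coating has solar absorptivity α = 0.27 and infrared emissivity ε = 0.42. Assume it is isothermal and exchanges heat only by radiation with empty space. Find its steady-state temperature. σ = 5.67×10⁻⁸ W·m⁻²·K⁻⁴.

At steady state, absorbed solar power + internal power = radiated power.
Absorbed: α·S·A_cross = 0.27·203·8.973 = 491.8 W (cross-section πr²).
Total input = 491.8 + 695 = 1187 W.
Radiated: εσ·A_surf·T⁴ with A_surf = 4πr² = 35.89 m².
T⁴ = 1187/(0.42·5.67×10⁻⁸·35.89) = 1.389×10⁹ K⁴.

T ≈ 193 K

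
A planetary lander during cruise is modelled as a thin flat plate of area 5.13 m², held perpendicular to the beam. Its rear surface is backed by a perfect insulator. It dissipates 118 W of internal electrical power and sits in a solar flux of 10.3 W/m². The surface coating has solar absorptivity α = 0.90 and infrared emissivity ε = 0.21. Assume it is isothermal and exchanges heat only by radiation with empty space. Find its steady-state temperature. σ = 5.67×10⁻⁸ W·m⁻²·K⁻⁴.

At steady state, absorbed solar power + internal power = radiated power.
Absorbed: α·S·A_cross = 0.90·10.3·5.130 = 47.56 W (cross-section A).
Total input = 47.56 + 118 = 165.6 W.
Radiated: εσ·A_surf·T⁴ with A_surf = A = 5.130 m².
T⁴ = 165.6/(0.21·5.67×10⁻⁸·5.130) = 2.710×10⁹ K⁴.

T ≈ 228 K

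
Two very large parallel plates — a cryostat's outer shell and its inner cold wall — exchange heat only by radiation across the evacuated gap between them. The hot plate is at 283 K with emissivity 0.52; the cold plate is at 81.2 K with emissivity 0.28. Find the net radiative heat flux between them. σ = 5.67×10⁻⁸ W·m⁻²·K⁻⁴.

For two infinite grey parallel plates, q = σ(T₁⁴ − T₂⁴)/(1/ε₁ + 1/ε₂ − 1).
T₁⁴ − T₂⁴ = 6.414×10⁹ − 4.347×10⁷ = 6.371×10⁹ K⁴.
1/ε₁ + 1/ε₂ − 1 = 1.923 + 3.571 − 1 = 4.495.
q = 5.67×10⁻⁸ × 6.371×10⁹ / 4.495.

q ≈ 80.4 W/m²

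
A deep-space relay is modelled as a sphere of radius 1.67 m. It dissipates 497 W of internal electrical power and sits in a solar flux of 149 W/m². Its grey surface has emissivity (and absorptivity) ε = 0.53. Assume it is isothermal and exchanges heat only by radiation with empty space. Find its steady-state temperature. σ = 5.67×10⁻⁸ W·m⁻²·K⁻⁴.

At steady state, absorbed solar power + internal power = radiated power.
Absorbed: α·S·A_cross = 0.53·149·8.762 = 691.9 W (cross-section πr²).
Total input = 691.9 + 497 = 1189 W.
Radiated: εσ·A_surf·T⁴ with A_surf = 4πr² = 35.05 m².
T⁴ = 1189/(0.53·5.67×10⁻⁸·35.05) = 1.129×10⁹ K⁴.

T ≈ 183 K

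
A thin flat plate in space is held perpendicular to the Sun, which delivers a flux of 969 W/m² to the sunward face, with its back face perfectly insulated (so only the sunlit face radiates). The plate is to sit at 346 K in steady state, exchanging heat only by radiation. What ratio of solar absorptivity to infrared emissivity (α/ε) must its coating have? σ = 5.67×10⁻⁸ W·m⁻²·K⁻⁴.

α/ε ≈ 0.839

Balance: αS·A = εσ·1A·T⁴ ⇒ α/ε = σT⁴/S.
α/ε = 5.67×10⁻⁸·(346)⁴/969 = 5.67×10⁻⁸·1.433×10¹⁰/969.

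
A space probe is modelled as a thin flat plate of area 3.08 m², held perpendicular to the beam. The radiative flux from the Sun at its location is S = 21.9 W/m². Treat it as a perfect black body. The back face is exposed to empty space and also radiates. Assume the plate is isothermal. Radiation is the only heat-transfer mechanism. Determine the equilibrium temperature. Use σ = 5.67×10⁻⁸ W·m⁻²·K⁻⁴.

T ≈ 118 K

At equilibrium, absorbed power = emitted power.
Absorbing cross-section = A = 3.080 m²; emitting surface = 2A = 6.160 m² (ratio 2).
S·A_cross = εσ·A_surf·T⁴  ⇒  T⁴ = S/(2σ).
T⁴ = 1.00·21.9/(2·5.67×10⁻⁸) = 1.931×10⁸ K⁴.
T = (1.931×10⁸)^(1/4).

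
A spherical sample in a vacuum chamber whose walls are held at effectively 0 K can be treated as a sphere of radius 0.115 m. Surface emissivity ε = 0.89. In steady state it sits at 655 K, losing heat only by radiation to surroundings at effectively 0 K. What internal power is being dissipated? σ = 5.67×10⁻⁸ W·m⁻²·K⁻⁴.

P ≈ 1540 W

Steady state: P = εσA T⁴.
A = 4πr² = 0.1662 m²; T⁴ = (655)⁴ = 1.841×10¹¹ K⁴.
P = 0.89 × 5.67×10⁻⁸ × 0.1662 × 1.841×10¹¹.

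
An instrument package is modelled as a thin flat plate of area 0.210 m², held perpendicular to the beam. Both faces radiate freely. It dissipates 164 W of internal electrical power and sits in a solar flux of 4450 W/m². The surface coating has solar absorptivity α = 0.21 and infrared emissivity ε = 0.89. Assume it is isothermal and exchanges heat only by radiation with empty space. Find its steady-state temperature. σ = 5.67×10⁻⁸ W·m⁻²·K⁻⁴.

At steady state, absorbed solar power + internal power = radiated power.
Absorbed: α·S·A_cross = 0.21·4450·0.2100 = 196.2 W (cross-section A).
Total input = 196.2 + 164 = 360.2 W.
Radiated: εσ·A_surf·T⁴ with A_surf = 2A = 0.4200 m².
T⁴ = 360.2/(0.89·5.67×10⁻⁸·0.4200) = 1.700×10¹⁰ K⁴.

T ≈ 361 K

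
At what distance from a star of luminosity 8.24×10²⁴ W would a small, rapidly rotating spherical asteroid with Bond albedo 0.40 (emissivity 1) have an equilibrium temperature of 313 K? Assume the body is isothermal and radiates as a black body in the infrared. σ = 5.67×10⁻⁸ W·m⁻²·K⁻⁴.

d ≈ 1.34×10¹⁰ m

For an isothermal black-emitting sphere, (1−a)S·πr² = σ·4πr²·T⁴ ⇒ S = 4σT⁴/(1−a).
S = 4·5.67×10⁻⁸·(313)⁴/0.600 = 3628 W/m².
Flux falls as S = L/(4πd²), so d = √(L/(4πS)) = √(8.24×10²⁴/(4π·3628)).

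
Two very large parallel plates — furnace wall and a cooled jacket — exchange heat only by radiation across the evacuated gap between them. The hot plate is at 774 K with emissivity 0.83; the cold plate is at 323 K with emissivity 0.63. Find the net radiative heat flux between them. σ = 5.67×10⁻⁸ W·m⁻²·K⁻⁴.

q ≈ 11000 W/m²

For two infinite grey parallel plates, q = σ(T₁⁴ − T₂⁴)/(1/ε₁ + 1/ε₂ − 1).
T₁⁴ − T₂⁴ = 3.589×10¹¹ − 1.088×10¹⁰ = 3.480×10¹¹ K⁴.
1/ε₁ + 1/ε₂ − 1 = 1.205 + 1.587 − 1 = 1.792.
q = 5.67×10⁻⁸ × 3.480×10¹¹ / 1.792.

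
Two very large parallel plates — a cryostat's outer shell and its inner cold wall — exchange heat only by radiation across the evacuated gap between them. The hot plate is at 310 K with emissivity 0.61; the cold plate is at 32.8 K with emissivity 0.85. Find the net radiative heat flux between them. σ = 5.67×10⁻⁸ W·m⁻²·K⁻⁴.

For two infinite grey parallel plates, q = σ(T₁⁴ − T₂⁴)/(1/ε₁ + 1/ε₂ − 1).
T₁⁴ − T₂⁴ = 9.235×10⁹ − 1.157×10⁶ = 9.234×10⁹ K⁴.
1/ε₁ + 1/ε₂ − 1 = 1.639 + 1.176 − 1 = 1.816.
q = 5.67×10⁻⁸ × 9.234×10⁹ / 1.816.

q ≈ 288 W/m²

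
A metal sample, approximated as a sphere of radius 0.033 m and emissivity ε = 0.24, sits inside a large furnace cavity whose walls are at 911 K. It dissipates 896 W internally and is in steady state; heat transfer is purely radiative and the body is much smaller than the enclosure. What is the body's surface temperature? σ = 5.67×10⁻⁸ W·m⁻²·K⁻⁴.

For a small grey body in a large enclosure, net radiated power = εσA(T⁴ − T_w⁴).
Steady state: P = εσA(T⁴ − T_w⁴) with A = 4πr² = 0.01368 m².
T⁴ = P/(εσA) + T_w⁴ = 896/(0.24·5.67×10⁻⁸·0.01368) + (911)⁴
    = 4.811×10¹² + 6.888×10¹¹ = 5.500×10¹² K⁴.

T ≈ 1530 K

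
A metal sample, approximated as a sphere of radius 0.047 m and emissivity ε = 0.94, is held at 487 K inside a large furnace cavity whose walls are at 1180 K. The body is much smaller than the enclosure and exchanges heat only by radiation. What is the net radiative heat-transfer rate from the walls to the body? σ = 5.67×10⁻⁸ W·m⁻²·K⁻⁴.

P_net ≈ 2790 W

For a small grey body in a large enclosure: P_net = εσA(T_body⁴ − T_wall⁴).
A = 4πr² = 0.02776 m²; T_body⁴ − T_wall⁴ = 5.625×10¹⁰ − 1.939×10¹² = -1.883×10¹² K⁴.
|P_net| = 0.94·5.67×10⁻⁸·0.02776·1.883×10¹².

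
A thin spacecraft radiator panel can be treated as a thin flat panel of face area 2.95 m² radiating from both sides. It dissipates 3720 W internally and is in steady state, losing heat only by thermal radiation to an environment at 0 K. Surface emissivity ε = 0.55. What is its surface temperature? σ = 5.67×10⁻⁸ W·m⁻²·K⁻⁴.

T ≈ 377 K

Steady state: internal power = radiated power, P = εσA T⁴.
Radiating area A = 2·2.95 = 5.900 m².
T⁴ = P/(εσA) = 3720/(0.55·5.67×10⁻⁸·5.900) = 2.022×10¹⁰ K⁴.
T = (2.022×10¹⁰)^(1/4).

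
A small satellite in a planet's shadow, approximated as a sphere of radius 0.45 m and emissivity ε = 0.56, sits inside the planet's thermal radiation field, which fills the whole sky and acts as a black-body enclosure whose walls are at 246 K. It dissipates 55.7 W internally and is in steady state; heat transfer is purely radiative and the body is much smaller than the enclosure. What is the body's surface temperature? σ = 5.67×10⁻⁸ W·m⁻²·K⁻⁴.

T ≈ 257 K

For a small grey body in a large enclosure, net radiated power = εσA(T⁴ − T_w⁴).
Steady state: P = εσA(T⁴ − T_w⁴) with A = 4πr² = 2.545 m².
T⁴ = P/(εσA) + T_w⁴ = 55.7/(0.56·5.67×10⁻⁸·2.545) + (246)⁴
    = 6.894×10⁸ + 3.662×10⁹ = 4.352×10⁹ K⁴.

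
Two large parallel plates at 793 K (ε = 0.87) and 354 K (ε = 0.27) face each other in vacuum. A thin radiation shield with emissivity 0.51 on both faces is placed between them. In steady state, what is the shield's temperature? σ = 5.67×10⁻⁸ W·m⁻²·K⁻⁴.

In steady state the net flux on the hot side equals that on the cold side.
σ(T₁⁴−T_s⁴)/D₁ = σ(T_s⁴−T₂⁴)/D₂, with D₁ = 1/ε₁+1/ε_s−1 = 2.110, D₂ = 1/ε_s+1/ε₂−1 = 4.664.
Solve for T_s⁴: T_s⁴ = (D₂·T₁⁴ + D₁·T₂⁴)/(D₁+D₂) = 2.772×10¹¹ K⁴.

T_s ≈ 726 K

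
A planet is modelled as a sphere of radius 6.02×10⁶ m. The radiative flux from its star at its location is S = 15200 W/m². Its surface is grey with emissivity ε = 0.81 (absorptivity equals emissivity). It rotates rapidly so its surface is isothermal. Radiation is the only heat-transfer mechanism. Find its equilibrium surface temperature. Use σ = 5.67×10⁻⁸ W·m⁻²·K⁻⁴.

At equilibrium, absorbed power = emitted power.
Absorbing cross-section = πr² = 1.139×10¹⁴ m²; emitting surface = 4πr² = 4.554×10¹⁴ m² (ratio 4).
εS·A_cross = εσ·A_surf·T⁴  ⇒  T⁴ = S/(4σ)   (ε cancels).
T⁴ = 15200/(4·5.67×10⁻⁸) = 6.702×10¹⁰ K⁴.
T = (6.702×10¹⁰)^(1/4).

T ≈ 509 K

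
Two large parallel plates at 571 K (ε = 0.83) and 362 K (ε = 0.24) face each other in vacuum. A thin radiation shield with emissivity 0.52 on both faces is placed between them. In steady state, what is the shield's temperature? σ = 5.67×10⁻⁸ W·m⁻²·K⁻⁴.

In steady state the net flux on the hot side equals that on the cold side.
σ(T₁⁴−T_s⁴)/D₁ = σ(T_s⁴−T₂⁴)/D₂, with D₁ = 1/ε₁+1/ε_s−1 = 2.128, D₂ = 1/ε_s+1/ε₂−1 = 5.090.
Solve for T_s⁴: T_s⁴ = (D₂·T₁⁴ + D₁·T₂⁴)/(D₁+D₂) = 8.003×10¹⁰ K⁴.

T_s ≈ 532 K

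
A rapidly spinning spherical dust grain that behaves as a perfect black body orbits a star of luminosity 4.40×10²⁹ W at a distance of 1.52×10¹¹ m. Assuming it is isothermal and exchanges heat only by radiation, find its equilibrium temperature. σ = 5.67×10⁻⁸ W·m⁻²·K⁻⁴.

T ≈ 1610 K

First find the stellar flux at distance d: S = L/(4πd²) = 4.40×10²⁹/(4π·(1.52×10¹¹)²) = 1.515×10⁶ W/m².
For an isothermal sphere, absorbed (1−a)S·πr² = emitted σ·4πr²·T⁴, so T⁴ = (1−a)S/(4σ).
T⁴ = 1.00·1.515×10⁶/(4·5.67×10⁻⁸) = 6.682×10¹² K⁴.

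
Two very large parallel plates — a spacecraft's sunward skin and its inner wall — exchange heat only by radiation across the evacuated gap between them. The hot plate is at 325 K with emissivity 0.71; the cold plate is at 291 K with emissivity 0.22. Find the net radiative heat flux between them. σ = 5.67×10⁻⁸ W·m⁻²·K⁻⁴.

q ≈ 45.6 W/m²

For two infinite grey parallel plates, q = σ(T₁⁴ − T₂⁴)/(1/ε₁ + 1/ε₂ − 1).
T₁⁴ − T₂⁴ = 1.116×10¹⁰ − 7.171×10⁹ = 3.986×10⁹ K⁴.
1/ε₁ + 1/ε₂ − 1 = 1.408 + 4.545 − 1 = 4.954.
q = 5.67×10⁻⁸ × 3.986×10⁹ / 4.954.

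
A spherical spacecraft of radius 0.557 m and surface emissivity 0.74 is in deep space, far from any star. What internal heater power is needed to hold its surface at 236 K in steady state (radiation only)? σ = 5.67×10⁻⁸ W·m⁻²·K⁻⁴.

P ≈ 507 W

P = εσ·4πr²·T⁴.
4πr² = 3.899 m²; T⁴ = 3.102×10⁹ K⁴.
P = 0.74·5.67×10⁻⁸·3.899·3.102×10⁹.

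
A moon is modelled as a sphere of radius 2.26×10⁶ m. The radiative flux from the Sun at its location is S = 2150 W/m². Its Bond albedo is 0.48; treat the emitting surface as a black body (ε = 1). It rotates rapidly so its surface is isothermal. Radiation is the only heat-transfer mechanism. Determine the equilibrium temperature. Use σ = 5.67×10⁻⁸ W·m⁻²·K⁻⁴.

At equilibrium, absorbed power = emitted power.
Absorbing cross-section = πr² = 1.605×10¹³ m²; emitting surface = 4πr² = 6.418×10¹³ m² (ratio 4).
(1−a)S·A_cross = εσ·A_surf·T⁴  ⇒  T⁴ = (1−a)S/(4σ).
T⁴ = 0.520·2150/(4·5.67×10⁻⁸) = 4.929×10⁹ K⁴.
T = (4.929×10⁹)^(1/4).

T ≈ 265 K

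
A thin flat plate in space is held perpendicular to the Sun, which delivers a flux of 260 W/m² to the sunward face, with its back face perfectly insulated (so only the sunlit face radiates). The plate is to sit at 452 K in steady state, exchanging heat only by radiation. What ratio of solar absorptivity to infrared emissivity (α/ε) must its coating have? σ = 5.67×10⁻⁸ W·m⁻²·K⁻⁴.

α/ε ≈ 9.10

Balance: αS·A = εσ·1A·T⁴ ⇒ α/ε = σT⁴/S.
α/ε = 5.67×10⁻⁸·(452)⁴/260 = 5.67×10⁻⁸·4.174×10¹⁰/260.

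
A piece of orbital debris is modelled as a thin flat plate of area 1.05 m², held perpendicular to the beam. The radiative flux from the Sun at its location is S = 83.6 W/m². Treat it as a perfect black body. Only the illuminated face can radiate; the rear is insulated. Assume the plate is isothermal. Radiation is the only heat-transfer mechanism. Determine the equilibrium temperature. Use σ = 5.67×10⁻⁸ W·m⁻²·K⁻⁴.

T ≈ 196 K

At equilibrium, absorbed power = emitted power.
Absorbing cross-section = A = 1.050 m²; emitting surface = A = 1.050 m² (ratio 1).
S·A_cross = εσ·A_surf·T⁴  ⇒  T⁴ = S/(1σ).
T⁴ = 1.00·83.6/(1·5.67×10⁻⁸) = 1.474×10⁹ K⁴.
T = (1.474×10⁹)^(1/4).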